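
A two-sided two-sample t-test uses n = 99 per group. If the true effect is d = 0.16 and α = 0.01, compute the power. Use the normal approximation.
Power ≈ 0.07

Power calculation (two-sample t-test, normal approximation):
z_β = d · √(n/2) - z_{α/2}
z_β = 0.16 · √(99/2) - 2.576
z_β = 0.16 · 7.036 - 2.576
z_β = -1.450

Power = Φ(z_β) = Φ(-1.450) ≈ 0.074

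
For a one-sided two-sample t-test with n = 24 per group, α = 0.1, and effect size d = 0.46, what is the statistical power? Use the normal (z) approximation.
Power ≈ 0.62

Power calculation (two-sample t-test, normal approximation):
z_β = d · √(n/2) - z_α
z_β = 0.46 · √(24/2) - 1.282
z_β = 0.46 · 3.464 - 1.282
z_β = 0.312

Power = Φ(z_β) = Φ(0.312) ≈ 0.622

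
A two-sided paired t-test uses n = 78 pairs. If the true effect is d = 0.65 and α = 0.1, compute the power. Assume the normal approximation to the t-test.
Power ≈ 1.00

Power calculation (paired t-test, normal approximation):
z_β = d · √n - z_{α/2}
z_β = 0.65 · √78 - 1.645
z_β = 0.65 · 8.832 - 1.645
z_β = 4.096

Power = Φ(z_β) = Φ(4.096) ≈ 1.000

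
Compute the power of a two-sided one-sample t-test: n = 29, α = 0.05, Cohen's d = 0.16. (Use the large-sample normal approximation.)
Power ≈ 0.14

Power calculation (one-sample t-test, normal approximation):
z_β = d · √n - z_{α/2}
z_β = 0.16 · √29 - 1.960
z_β = 0.16 · 5.385 - 1.960
z_β = -1.098

Power = Φ(z_β) = Φ(-1.098) ≈ 0.136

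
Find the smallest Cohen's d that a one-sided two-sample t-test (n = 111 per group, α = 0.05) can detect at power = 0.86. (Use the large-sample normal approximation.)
d ≈ 0.37

Minimum detectable effect (two-sample t-test, normal approximation):
d = (z_α + z_β) / √(n/2)
d = (1.645 + 1.080) / √(111/2)
d = 2.725 / 7.450
d ≈ 0.37

By Cohen's convention (0.2 small / 0.5 medium / 0.8 large): small effect.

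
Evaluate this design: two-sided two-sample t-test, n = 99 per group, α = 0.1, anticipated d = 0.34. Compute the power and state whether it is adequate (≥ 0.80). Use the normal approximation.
Power ≈ 0.77; the study is underpowered (power < 0.80)

Power calculation (two-sample t-test, normal approximation):
z_β = d · √(n/2) - z_{α/2}
z_β = 0.34 · √(99/2) - 1.645
z_β = 0.34 · 7.036 - 1.645
z_β = 0.747

Power = Φ(z_β) = Φ(0.747) ≈ 0.773

Effect size d = 0.34 is small by Cohen's convention (0.2/0.5/0.8).

Threshold: power ≥ 0.80 is conventionally adequate.
Power ≈ 0.77 → the study is underpowered (power < 0.80).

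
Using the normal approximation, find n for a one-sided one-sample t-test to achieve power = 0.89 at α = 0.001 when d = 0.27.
n = 256

Sample size formula (one-sample t-test, normal approximation):
n = ((z_α + z_β) / d)²

z_α = 3.090 (for α = 0.001, one-sided)
z_β = 1.227 (for power = 0.89)
d = 0.27

n = ((3.090 + 1.227) / 0.27)²
n = (15.989)²
n ≈ 255.65
Round up to the next whole number: n = 256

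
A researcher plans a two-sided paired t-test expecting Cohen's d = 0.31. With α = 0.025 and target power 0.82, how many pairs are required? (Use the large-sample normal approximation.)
n = 104 pairs

Sample size formula (paired t-test, normal approximation):
n = ((z_{α/2} + z_β) / d)²

z_{α/2} = 2.241 (for α = 0.025, two-sided)
z_β = 0.915 (for power = 0.82)
d = 0.31

n = ((2.241 + 0.915) / 0.31)²
n = (10.181)²
n ≈ 103.65
Round up to the next whole number: n = 104 pairs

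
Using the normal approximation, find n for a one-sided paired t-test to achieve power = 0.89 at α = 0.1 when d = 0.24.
n = 110 pairs

Sample size formula (paired t-test, normal approximation):
n = ((z_α + z_β) / d)²

z_α = 1.282 (for α = 0.1, one-sided)
z_β = 1.227 (for power = 0.89)
d = 0.24

n = ((1.282 + 1.227) / 0.24)²
n = (10.454)²
n ≈ 109.29
Round up to the next whole number: n = 110 pairs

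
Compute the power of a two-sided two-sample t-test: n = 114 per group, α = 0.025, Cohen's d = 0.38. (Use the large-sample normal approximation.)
Power ≈ 0.73

Power calculation (two-sample t-test, normal approximation):
z_β = d · √(n/2) - z_{α/2}
z_β = 0.38 · √(114/2) - 2.241
z_β = 0.38 · 7.550 - 2.241
z_β = 0.628

Power = Φ(z_β) = Φ(0.628) ≈ 0.735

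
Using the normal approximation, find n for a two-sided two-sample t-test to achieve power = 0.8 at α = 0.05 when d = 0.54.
n = 54 per group

Sample size formula (two-sample t-test, normal approximation):
n = 2 · ((z_{α/2} + z_β) / d)²

z_{α/2} = 1.960 (for α = 0.05, two-sided)
z_β = 0.842 (for power = 0.8)
d = 0.54

n = 2 · ((1.960 + 0.842) / 0.54)²
n = 2 · (5.189)²
n ≈ 53.85
Round up to the next whole number: n = 54 per group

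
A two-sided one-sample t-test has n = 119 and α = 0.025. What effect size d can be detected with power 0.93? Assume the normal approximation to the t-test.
d ≈ 0.34

Minimum detectable effect (one-sample t-test, normal approximation):
d = (z_{α/2} + z_β) / √n
d = (2.241 + 1.476) / √119
d = 3.717 / 10.909
d ≈ 0.34

By Cohen's convention (0.2 small / 0.5 medium / 0.8 large): small effect.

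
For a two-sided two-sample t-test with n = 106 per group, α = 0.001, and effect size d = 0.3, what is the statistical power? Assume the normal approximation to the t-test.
Power ≈ 0.13

Power calculation (two-sample t-test, normal approximation):
z_β = d · √(n/2) - z_{α/2}
z_β = 0.3 · √(106/2) - 3.291
z_β = 0.3 · 7.280 - 3.291
z_β = -1.106

Power = Φ(z_β) = Φ(-1.106) ≈ 0.134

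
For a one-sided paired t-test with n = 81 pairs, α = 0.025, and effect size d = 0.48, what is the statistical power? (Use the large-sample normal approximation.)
Power ≈ 0.99

Power calculation (paired t-test, normal approximation):
z_β = d · √n - z_α
z_β = 0.48 · √81 - 1.960
z_β = 0.48 · 9.000 - 1.960
z_β = 2.360

Power = Φ(z_β) = Φ(2.360) ≈ 0.991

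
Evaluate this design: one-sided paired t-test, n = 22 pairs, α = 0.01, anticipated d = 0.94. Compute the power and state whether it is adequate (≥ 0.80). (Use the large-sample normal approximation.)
Power ≈ 0.98; the study is adequately powered (power ≥ 0.80)

Power calculation (paired t-test, normal approximation):
z_β = d · √n - z_α
z_β = 0.94 · √22 - 2.326
z_β = 0.94 · 4.690 - 2.326
z_β = 2.083

Power = Φ(z_β) = Φ(2.083) ≈ 0.981

Effect size d = 0.94 is large by Cohen's convention (0.2/0.5/0.8).

Threshold: power ≥ 0.80 is conventionally adequate.
Power ≈ 0.98 → the study is adequately powered (power ≥ 0.80).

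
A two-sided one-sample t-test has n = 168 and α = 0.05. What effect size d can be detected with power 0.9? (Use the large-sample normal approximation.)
d ≈ 0.25

Minimum detectable effect (one-sample t-test, normal approximation):
d = (z_{α/2} + z_β) / √n
d = (1.960 + 1.282) / √168
d = 3.242 / 12.961
d ≈ 0.25

By Cohen's convention (0.2 small / 0.5 medium / 0.8 large): small effect.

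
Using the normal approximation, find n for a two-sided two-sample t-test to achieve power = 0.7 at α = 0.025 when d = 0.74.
n = 28 per group

Sample size formula (two-sample t-test, normal approximation):
n = 2 · ((z_{α/2} + z_β) / d)²

z_{α/2} = 2.241 (for α = 0.025, two-sided)
z_β = 0.524 (for power = 0.7)
d = 0.74

n = 2 · ((2.241 + 0.524) / 0.74)²
n = 2 · (3.736)²
n ≈ 27.92
Round up to the next whole number: n = 28 per group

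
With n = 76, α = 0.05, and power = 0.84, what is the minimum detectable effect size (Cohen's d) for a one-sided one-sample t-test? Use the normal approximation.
d ≈ 0.30

Minimum detectable effect (one-sample t-test, normal approximation):
d = (z_α + z_β) / √n
d = (1.645 + 0.994) / √76
d = 2.639 / 8.718
d ≈ 0.30

By Cohen's convention (0.2 small / 0.5 medium / 0.8 large): small effect.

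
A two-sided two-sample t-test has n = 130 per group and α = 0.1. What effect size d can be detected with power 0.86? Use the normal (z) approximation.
d ≈ 0.34

Minimum detectable effect (two-sample t-test, normal approximation):
d = (z_{α/2} + z_β) / √(n/2)
d = (1.645 + 1.080) / √(130/2)
d = 2.725 / 8.062
d ≈ 0.34

By Cohen's convention (0.2 small / 0.5 medium / 0.8 large): small effect.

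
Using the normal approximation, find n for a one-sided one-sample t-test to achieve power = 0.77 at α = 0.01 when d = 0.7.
n = 20

Sample size formula (one-sample t-test, normal approximation):
n = ((z_α + z_β) / d)²

z_α = 2.326 (for α = 0.01, one-sided)
z_β = 0.739 (for power = 0.77)
d = 0.7

n = ((2.326 + 0.739) / 0.7)²
n = (4.379)²
n ≈ 19.18
Round up to the next whole number: n = 20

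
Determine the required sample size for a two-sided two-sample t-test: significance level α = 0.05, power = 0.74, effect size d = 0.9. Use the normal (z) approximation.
n = 17 per group

Sample size formula (two-sample t-test, normal approximation):
n = 2 · ((z_{α/2} + z_β) / d)²

z_{α/2} = 1.960 (for α = 0.05, two-sided)
z_β = 0.643 (for power = 0.74)
d = 0.9

n = 2 · ((1.960 + 0.643) / 0.9)²
n = 2 · (2.892)²
n ≈ 16.73
Round up to the next whole number: n = 17 per group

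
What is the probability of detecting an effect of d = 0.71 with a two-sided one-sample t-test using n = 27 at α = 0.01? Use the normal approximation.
Power ≈ 0.87

Power calculation (one-sample t-test, normal approximation):
z_β = d · √n - z_{α/2}
z_β = 0.71 · √27 - 2.576
z_β = 0.71 · 5.196 - 2.576
z_β = 1.113

Power = Φ(z_β) = Φ(1.113) ≈ 0.867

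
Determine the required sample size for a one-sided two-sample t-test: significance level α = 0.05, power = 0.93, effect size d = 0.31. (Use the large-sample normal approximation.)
n = 203 per group

Sample size formula (two-sample t-test, normal approximation):
n = 2 · ((z_α + z_β) / d)²

z_α = 1.645 (for α = 0.05, one-sided)
z_β = 1.476 (for power = 0.93)
d = 0.31

n = 2 · ((1.645 + 1.476) / 0.31)²
n = 2 · (10.068)²
n ≈ 202.73
Round up to the next whole number: n = 203 per group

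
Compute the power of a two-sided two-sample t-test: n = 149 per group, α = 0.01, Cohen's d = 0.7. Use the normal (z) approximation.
Power ≈ 1.00

Power calculation (two-sample t-test, normal approximation):
z_β = d · √(n/2) - z_{α/2}
z_β = 0.7 · √(149/2) - 2.576
z_β = 0.7 · 8.631 - 2.576
z_β = 3.466

Power = Φ(z_β) = Φ(3.466) ≈ 1.000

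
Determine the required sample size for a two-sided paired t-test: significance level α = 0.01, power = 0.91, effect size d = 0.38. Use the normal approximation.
n = 107 pairs

Sample size formula (paired t-test, normal approximation):
n = ((z_{α/2} + z_β) / d)²

z_{α/2} = 2.576 (for α = 0.01, two-sided)
z_β = 1.341 (for power = 0.91)
d = 0.38

n = ((2.576 + 1.341) / 0.38)²
n = (10.308)²
n ≈ 106.25
Round up to the next whole number: n = 107 pairs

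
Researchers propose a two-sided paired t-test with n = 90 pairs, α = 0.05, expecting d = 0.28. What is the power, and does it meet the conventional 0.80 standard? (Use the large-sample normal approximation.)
Power ≈ 0.76; the study is underpowered (power < 0.80)

Power calculation (paired t-test, normal approximation):
z_β = d · √n - z_{α/2}
z_β = 0.28 · √90 - 1.960
z_β = 0.28 · 9.487 - 1.960
z_β = 0.696

Power = Φ(z_β) = Φ(0.696) ≈ 0.757

Effect size d = 0.28 is small by Cohen's convention (0.2/0.5/0.8).

Threshold: power ≥ 0.80 is conventionally adequate.
Power ≈ 0.76 → the study is underpowered (power < 0.80).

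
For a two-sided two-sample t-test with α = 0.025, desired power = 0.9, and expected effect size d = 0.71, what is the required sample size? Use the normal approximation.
n = 50 per group

Sample size formula (two-sample t-test, normal approximation):
n = 2 · ((z_{α/2} + z_β) / d)²

z_{α/2} = 2.241 (for α = 0.025, two-sided)
z_β = 1.282 (for power = 0.9)
d = 0.71

n = 2 · ((2.241 + 1.282) / 0.71)²
n = 2 · (4.962)²
n ≈ 49.24
Round up to the next whole number: n = 50 per group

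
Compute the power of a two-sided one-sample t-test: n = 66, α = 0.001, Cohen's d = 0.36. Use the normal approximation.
Power ≈ 0.36

Power calculation (one-sample t-test, normal approximation):
z_β = d · √n - z_{α/2}
z_β = 0.36 · √66 - 3.291
z_β = 0.36 · 8.124 - 3.291
z_β = -0.366

Power = Φ(z_β) = Φ(-0.366) ≈ 0.357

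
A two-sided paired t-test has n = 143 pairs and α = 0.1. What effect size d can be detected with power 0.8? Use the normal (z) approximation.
d ≈ 0.21

Minimum detectable effect (paired t-test, normal approximation):
d = (z_{α/2} + z_β) / √n
d = (1.645 + 0.842) / √143
d = 2.486 / 11.958
d ≈ 0.21

By Cohen's convention (0.2 small / 0.5 medium / 0.8 large): small effect.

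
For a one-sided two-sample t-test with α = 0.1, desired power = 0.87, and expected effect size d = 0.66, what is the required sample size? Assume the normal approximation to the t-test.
n = 27 per group

Sample size formula (two-sample t-test, normal approximation):
n = 2 · ((z_α + z_β) / d)²

z_α = 1.282 (for α = 0.1, one-sided)
z_β = 1.126 (for power = 0.87)
d = 0.66

n = 2 · ((1.282 + 1.126) / 0.66)²
n = 2 · (3.648)²
n ≈ 26.62
Round up to the next whole number: n = 27 per group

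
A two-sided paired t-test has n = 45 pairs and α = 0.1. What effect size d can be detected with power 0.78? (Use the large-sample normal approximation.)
d ≈ 0.36

Minimum detectable effect (paired t-test, normal approximation):
d = (z_{α/2} + z_β) / √n
d = (1.645 + 0.772) / √45
d = 2.417 / 6.708
d ≈ 0.36

By Cohen's convention (0.2 small / 0.5 medium / 0.8 large): small effect.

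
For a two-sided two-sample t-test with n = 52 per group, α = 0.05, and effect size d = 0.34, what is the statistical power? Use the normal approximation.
Power ≈ 0.41

Power calculation (two-sample t-test, normal approximation):
z_β = d · √(n/2) - z_{α/2}
z_β = 0.34 · √(52/2) - 1.960
z_β = 0.34 · 5.099 - 1.960
z_β = -0.226

Power = Φ(z_β) = Φ(-0.226) ≈ 0.410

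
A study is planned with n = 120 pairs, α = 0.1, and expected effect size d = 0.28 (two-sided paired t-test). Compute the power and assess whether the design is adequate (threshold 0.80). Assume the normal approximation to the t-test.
Power ≈ 0.92; the study is adequately powered (power ≥ 0.80)

Power calculation (paired t-test, normal approximation):
z_β = d · √n - z_{α/2}
z_β = 0.28 · √120 - 1.645
z_β = 0.28 · 10.954 - 1.645
z_β = 1.422

Power = Φ(z_β) = Φ(1.422) ≈ 0.923

Effect size d = 0.28 is small by Cohen's convention (0.2/0.5/0.8).

Threshold: power ≥ 0.80 is conventionally adequate.
Power ≈ 0.92 → the study is adequately powered (power ≥ 0.80).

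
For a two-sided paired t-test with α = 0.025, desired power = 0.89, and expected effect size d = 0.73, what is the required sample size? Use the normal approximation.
n = 23 pairs

Sample size formula (paired t-test, normal approximation):
n = ((z_{α/2} + z_β) / d)²

z_{α/2} = 2.241 (for α = 0.025, two-sided)
z_β = 1.227 (for power = 0.89)
d = 0.73

n = ((2.241 + 1.227) / 0.73)²
n = (4.751)²
n ≈ 22.57
Round up to the next whole number: n = 23 pairs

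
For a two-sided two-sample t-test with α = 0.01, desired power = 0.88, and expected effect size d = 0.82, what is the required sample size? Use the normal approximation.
n = 42 per group

Sample size formula (two-sample t-test, normal approximation):
n = 2 · ((z_{α/2} + z_β) / d)²

z_{α/2} = 2.576 (for α = 0.01, two-sided)
z_β = 1.175 (for power = 0.88)
d = 0.82

n = 2 · ((2.576 + 1.175) / 0.82)²
n = 2 · (4.574)²
n ≈ 41.84
Round up to the next whole number: n = 42 per group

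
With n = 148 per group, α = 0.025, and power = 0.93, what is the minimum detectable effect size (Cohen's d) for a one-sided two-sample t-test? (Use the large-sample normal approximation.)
d ≈ 0.40

Minimum detectable effect (two-sample t-test, normal approximation):
d = (z_α + z_β) / √(n/2)
d = (1.960 + 1.476) / √(148/2)
d = 3.436 / 8.602
d ≈ 0.40

By Cohen's convention (0.2 small / 0.5 medium / 0.8 large): small effect.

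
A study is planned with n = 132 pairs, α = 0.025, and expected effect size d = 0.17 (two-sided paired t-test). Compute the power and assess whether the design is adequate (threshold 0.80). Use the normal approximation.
Power ≈ 0.39; the study is underpowered (power < 0.80)

Power calculation (paired t-test, normal approximation):
z_β = d · √n - z_{α/2}
z_β = 0.17 · √132 - 2.241
z_β = 0.17 · 11.489 - 2.241
z_β = -0.288

Power = Φ(z_β) = Φ(-0.288) ≈ 0.387

Effect size d = 0.17 is very small by Cohen's convention (0.2/0.5/0.8).

Threshold: power ≥ 0.80 is conventionally adequate.
Power ≈ 0.39 → the study is underpowered (power < 0.80).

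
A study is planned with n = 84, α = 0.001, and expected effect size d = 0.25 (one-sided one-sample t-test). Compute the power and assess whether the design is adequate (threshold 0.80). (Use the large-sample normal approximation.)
Power ≈ 0.21; the study is underpowered (power < 0.80)

Power calculation (one-sample t-test, normal approximation):
z_β = d · √n - z_α
z_β = 0.25 · √84 - 3.090
z_β = 0.25 · 9.165 - 3.090
z_β = -0.799

Power = Φ(z_β) = Φ(-0.799) ≈ 0.212

Effect size d = 0.25 is small by Cohen's convention (0.2/0.5/0.8).

Threshold: power ≥ 0.80 is conventionally adequate.
Power ≈ 0.21 → the study is underpowered (power < 0.80).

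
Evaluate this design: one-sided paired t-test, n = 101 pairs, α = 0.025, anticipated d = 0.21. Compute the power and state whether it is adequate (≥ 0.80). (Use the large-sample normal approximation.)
Power ≈ 0.56; the study is underpowered (power < 0.80)

Power calculation (paired t-test, normal approximation):
z_β = d · √n - z_α
z_β = 0.21 · √101 - 1.960
z_β = 0.21 · 10.050 - 1.960
z_β = 0.151

Power = Φ(z_β) = Φ(0.151) ≈ 0.560

Effect size d = 0.21 is small by Cohen's convention (0.2/0.5/0.8).

Threshold: power ≥ 0.80 is conventionally adequate.
Power ≈ 0.56 → the study is underpowered (power < 0.80).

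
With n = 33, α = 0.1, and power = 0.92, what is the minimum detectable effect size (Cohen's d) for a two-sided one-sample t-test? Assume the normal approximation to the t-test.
d ≈ 0.53

Minimum detectable effect (one-sample t-test, normal approximation):
d = (z_{α/2} + z_β) / √n
d = (1.645 + 1.405) / √33
d = 3.050 / 5.745
d ≈ 0.53

By Cohen's convention (0.2 small / 0.5 medium / 0.8 large): medium effect.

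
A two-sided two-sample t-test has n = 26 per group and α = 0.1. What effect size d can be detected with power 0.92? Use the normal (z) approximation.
d ≈ 0.85

Minimum detectable effect (two-sample t-test, normal approximation):
d = (z_{α/2} + z_β) / √(n/2)
d = (1.645 + 1.405) / √(26/2)
d = 3.050 / 3.606
d ≈ 0.85

By Cohen's convention (0.2 small / 0.5 medium / 0.8 large): large effect.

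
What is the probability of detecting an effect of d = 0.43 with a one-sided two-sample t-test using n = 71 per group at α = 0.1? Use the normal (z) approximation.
Power ≈ 0.90

Power calculation (two-sample t-test, normal approximation):
z_β = d · √(n/2) - z_α
z_β = 0.43 · √(71/2) - 1.282
z_β = 0.43 · 5.958 - 1.282
z_β = 1.280

Power = Φ(z_β) = Φ(1.280) ≈ 0.900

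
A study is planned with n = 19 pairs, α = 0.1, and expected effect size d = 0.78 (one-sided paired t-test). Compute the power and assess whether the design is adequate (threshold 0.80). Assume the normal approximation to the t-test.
Power ≈ 0.98; the study is adequately powered (power ≥ 0.80)

Power calculation (paired t-test, normal approximation):
z_β = d · √n - z_α
z_β = 0.78 · √19 - 1.282
z_β = 0.78 · 4.359 - 1.282
z_β = 2.118

Power = Φ(z_β) = Φ(2.118) ≈ 0.983

Effect size d = 0.78 is medium by Cohen's convention (0.2/0.5/0.8).

Threshold: power ≥ 0.80 is conventionally adequate.
Power ≈ 0.98 → the study is adequately powered (power ≥ 0.80).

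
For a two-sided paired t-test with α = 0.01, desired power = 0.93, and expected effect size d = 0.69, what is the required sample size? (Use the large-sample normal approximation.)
n = 35 pairs

Sample size formula (paired t-test, normal approximation):
n = ((z_{α/2} + z_β) / d)²

z_{α/2} = 2.576 (for α = 0.01, two-sided)
z_β = 1.476 (for power = 0.93)
d = 0.69

n = ((2.576 + 1.476) / 0.69)²
n = (5.872)²
n ≈ 34.48
Round up to the next whole number: n = 35 pairs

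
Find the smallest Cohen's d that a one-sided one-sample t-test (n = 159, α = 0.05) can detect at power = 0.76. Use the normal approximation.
d ≈ 0.19

Minimum detectable effect (one-sample t-test, normal approximation):
d = (z_α + z_β) / √n
d = (1.645 + 0.706) / √159
d = 2.351 / 12.610
d ≈ 0.19

By Cohen's convention (0.2 small / 0.5 medium / 0.8 large): very small effect.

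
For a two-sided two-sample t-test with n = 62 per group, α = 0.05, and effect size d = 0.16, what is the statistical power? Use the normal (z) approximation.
Power ≈ 0.14

Power calculation (two-sample t-test, normal approximation):
z_β = d · √(n/2) - z_{α/2}
z_β = 0.16 · √(62/2) - 1.960
z_β = 0.16 · 5.568 - 1.960
z_β = -1.069

Power = Φ(z_β) = Φ(-1.069) ≈ 0.143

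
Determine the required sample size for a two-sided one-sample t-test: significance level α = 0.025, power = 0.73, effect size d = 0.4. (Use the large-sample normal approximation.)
n = 51

Sample size formula (one-sample t-test, normal approximation):
n = ((z_{α/2} + z_β) / d)²

z_{α/2} = 2.241 (for α = 0.025, two-sided)
z_β = 0.613 (for power = 0.73)
d = 0.4

n = ((2.241 + 0.613) / 0.4)²
n = (7.135)²
n ≈ 50.91
Round up to the next whole number: n = 51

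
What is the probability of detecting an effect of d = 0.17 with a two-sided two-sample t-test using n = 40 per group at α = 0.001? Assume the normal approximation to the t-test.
Power ≈ 0.01

Power calculation (two-sample t-test, normal approximation):
z_β = d · √(n/2) - z_{α/2}
z_β = 0.17 · √(40/2) - 3.291
z_β = 0.17 · 4.472 - 3.291
z_β = -2.530

Power = Φ(z_β) = Φ(-2.530) ≈ 0.006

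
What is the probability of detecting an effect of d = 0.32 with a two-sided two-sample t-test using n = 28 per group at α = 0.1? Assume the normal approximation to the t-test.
Power ≈ 0.33

Power calculation (two-sample t-test, normal approximation):
z_β = d · √(n/2) - z_{α/2}
z_β = 0.32 · √(28/2) - 1.645
z_β = 0.32 · 3.742 - 1.645
z_β = -0.448

Power = Φ(z_β) = Φ(-0.448) ≈ 0.327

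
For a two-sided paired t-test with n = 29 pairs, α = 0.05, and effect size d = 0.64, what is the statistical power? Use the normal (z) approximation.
Power ≈ 0.93

Power calculation (paired t-test, normal approximation):
z_β = d · √n - z_{α/2}
z_β = 0.64 · √29 - 1.960
z_β = 0.64 · 5.385 - 1.960
z_β = 1.487

Power = Φ(z_β) = Φ(1.487) ≈ 0.931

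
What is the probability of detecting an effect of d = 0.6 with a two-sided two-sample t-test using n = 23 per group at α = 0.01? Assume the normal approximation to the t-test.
Power ≈ 0.29

Power calculation (two-sample t-test, normal approximation):
z_β = d · √(n/2) - z_{α/2}
z_β = 0.6 · √(23/2) - 2.576
z_β = 0.6 · 3.391 - 2.576
z_β = -0.541

Power = Φ(z_β) = Φ(-0.541) ≈ 0.294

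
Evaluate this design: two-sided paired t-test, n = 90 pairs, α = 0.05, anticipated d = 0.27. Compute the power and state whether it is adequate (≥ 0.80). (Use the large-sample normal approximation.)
Power ≈ 0.73; the study is underpowered (power < 0.80)

Power calculation (paired t-test, normal approximation):
z_β = d · √n - z_{α/2}
z_β = 0.27 · √90 - 1.960
z_β = 0.27 · 9.487 - 1.960
z_β = 0.601

Power = Φ(z_β) = Φ(0.601) ≈ 0.726

Effect size d = 0.27 is small by Cohen's convention (0.2/0.5/0.8).

Threshold: power ≥ 0.80 is conventionally adequate.
Power ≈ 0.73 → the study is underpowered (power < 0.80).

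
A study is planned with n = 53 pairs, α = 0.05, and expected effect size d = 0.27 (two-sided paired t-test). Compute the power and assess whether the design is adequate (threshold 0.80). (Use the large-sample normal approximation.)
Power ≈ 0.50; the study is underpowered (power < 0.80)

Power calculation (paired t-test, normal approximation):
z_β = d · √n - z_{α/2}
z_β = 0.27 · √53 - 1.960
z_β = 0.27 · 7.280 - 1.960
z_β = 0.006

Power = Φ(z_β) = Φ(0.006) ≈ 0.502

Effect size d = 0.27 is small by Cohen's convention (0.2/0.5/0.8).

Threshold: power ≥ 0.80 is conventionally adequate.
Power ≈ 0.50 → the study is underpowered (power < 0.80).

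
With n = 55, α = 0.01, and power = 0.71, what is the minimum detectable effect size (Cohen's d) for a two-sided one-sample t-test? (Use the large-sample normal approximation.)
d ≈ 0.42

Minimum detectable effect (one-sample t-test, normal approximation):
d = (z_{α/2} + z_β) / √n
d = (2.576 + 0.553) / √55
d = 3.129 / 7.416
d ≈ 0.42

By Cohen's convention (0.2 small / 0.5 medium / 0.8 large): small effect.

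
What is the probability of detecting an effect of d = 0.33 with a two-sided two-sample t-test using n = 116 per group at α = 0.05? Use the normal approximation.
Power ≈ 0.71

Power calculation (two-sample t-test, normal approximation):
z_β = d · √(n/2) - z_{α/2}
z_β = 0.33 · √(116/2) - 1.960
z_β = 0.33 · 7.616 - 1.960
z_β = 0.553

Power = Φ(z_β) = Φ(0.553) ≈ 0.710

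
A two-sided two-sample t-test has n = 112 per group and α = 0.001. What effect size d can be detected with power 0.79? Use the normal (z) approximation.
d ≈ 0.55

Minimum detectable effect (two-sample t-test, normal approximation):
d = (z_{α/2} + z_β) / √(n/2)
d = (3.291 + 0.806) / √(112/2)
d = 4.097 / 7.483
d ≈ 0.55

By Cohen's convention (0.2 small / 0.5 medium / 0.8 large): medium effect.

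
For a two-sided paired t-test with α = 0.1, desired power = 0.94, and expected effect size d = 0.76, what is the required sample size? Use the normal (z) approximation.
n = 18 pairs

Sample size formula (paired t-test, normal approximation):
n = ((z_{α/2} + z_β) / d)²

z_{α/2} = 1.645 (for α = 0.1, two-sided)
z_β = 1.555 (for power = 0.94)
d = 0.76

n = ((1.645 + 1.555) / 0.76)²
n = (4.211)²
n ≈ 17.73
Round up to the next whole number: n = 18 pairs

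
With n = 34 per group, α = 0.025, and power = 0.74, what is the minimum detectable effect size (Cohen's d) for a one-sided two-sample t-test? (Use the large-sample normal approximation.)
d ≈ 0.63

Minimum detectable effect (two-sample t-test, normal approximation):
d = (z_α + z_β) / √(n/2)
d = (1.960 + 0.643) / √(34/2)
d = 2.603 / 4.123
d ≈ 0.63

By Cohen's convention (0.2 small / 0.5 medium / 0.8 large): medium effect.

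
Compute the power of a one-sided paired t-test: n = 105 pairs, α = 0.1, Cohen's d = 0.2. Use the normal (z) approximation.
Power ≈ 0.78

Power calculation (paired t-test, normal approximation):
z_β = d · √n - z_α
z_β = 0.2 · √105 - 1.282
z_β = 0.2 · 10.247 - 1.282
z_β = 0.768

Power = Φ(z_β) = Φ(0.768) ≈ 0.779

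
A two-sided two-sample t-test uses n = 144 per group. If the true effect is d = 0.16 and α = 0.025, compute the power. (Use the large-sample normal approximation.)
Power ≈ 0.19

Power calculation (two-sample t-test, normal approximation):
z_β = d · √(n/2) - z_{α/2}
z_β = 0.16 · √(144/2) - 2.241
z_β = 0.16 · 8.485 - 2.241
z_β = -0.884

Power = Φ(z_β) = Φ(-0.884) ≈ 0.188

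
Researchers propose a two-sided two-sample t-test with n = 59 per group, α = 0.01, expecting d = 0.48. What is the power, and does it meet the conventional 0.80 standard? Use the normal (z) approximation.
Power ≈ 0.51; the study is underpowered (power < 0.80)

Power calculation (two-sample t-test, normal approximation):
z_β = d · √(n/2) - z_{α/2}
z_β = 0.48 · √(59/2) - 2.576
z_β = 0.48 · 5.431 - 2.576
z_β = 0.031

Power = Φ(z_β) = Φ(0.031) ≈ 0.512

Effect size d = 0.48 is small by Cohen's convention (0.2/0.5/0.8).

Threshold: power ≥ 0.80 is conventionally adequate.
Power ≈ 0.51 → the study is underpowered (power < 0.80).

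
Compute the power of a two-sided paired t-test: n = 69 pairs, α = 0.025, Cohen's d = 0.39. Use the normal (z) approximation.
Power ≈ 0.84

Power calculation (paired t-test, normal approximation):
z_β = d · √n - z_{α/2}
z_β = 0.39 · √69 - 2.241
z_β = 0.39 · 8.307 - 2.241
z_β = 0.998

Power = Φ(z_β) = Φ(0.998) ≈ 0.841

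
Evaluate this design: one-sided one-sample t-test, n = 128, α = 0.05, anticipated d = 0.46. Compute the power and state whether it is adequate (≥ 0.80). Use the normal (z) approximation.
Power ≈ 1.00; the study is adequately powered (power ≥ 0.80)

Power calculation (one-sample t-test, normal approximation):
z_β = d · √n - z_α
z_β = 0.46 · √128 - 1.645
z_β = 0.46 · 11.314 - 1.645
z_β = 3.559

Power = Φ(z_β) = Φ(3.559) ≈ 1.000

Effect size d = 0.46 is small by Cohen's convention (0.2/0.5/0.8).

Threshold: power ≥ 0.80 is conventionally adequate.
Power ≈ 1.00 → the study is adequately powered (power ≥ 0.80).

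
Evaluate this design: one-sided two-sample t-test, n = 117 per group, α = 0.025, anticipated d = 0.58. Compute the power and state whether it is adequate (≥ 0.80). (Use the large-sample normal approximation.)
Power ≈ 0.99; the study is adequately powered (power ≥ 0.80)

Power calculation (two-sample t-test, normal approximation):
z_β = d · √(n/2) - z_α
z_β = 0.58 · √(117/2) - 1.960
z_β = 0.58 · 7.649 - 1.960
z_β = 2.476

Power = Φ(z_β) = Φ(2.476) ≈ 0.993

Effect size d = 0.58 is medium by Cohen's convention (0.2/0.5/0.8).

Threshold: power ≥ 0.80 is conventionally adequate.
Power ≈ 0.99 → the study is adequately powered (power ≥ 0.80).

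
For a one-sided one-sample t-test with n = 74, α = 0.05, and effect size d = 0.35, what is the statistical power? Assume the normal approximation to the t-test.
Power ≈ 0.91

Power calculation (one-sample t-test, normal approximation):
z_β = d · √n - z_α
z_β = 0.35 · √74 - 1.645
z_β = 0.35 · 8.602 - 1.645
z_β = 1.366

Power = Φ(z_β) = Φ(1.366) ≈ 0.914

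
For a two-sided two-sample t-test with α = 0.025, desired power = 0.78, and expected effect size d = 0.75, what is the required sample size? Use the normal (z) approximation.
n = 33 per group

Sample size formula (two-sample t-test, normal approximation):
n = 2 · ((z_{α/2} + z_β) / d)²

z_{α/2} = 2.241 (for α = 0.025, two-sided)
z_β = 0.772 (for power = 0.78)
d = 0.75

n = 2 · ((2.241 + 0.772) / 0.75)²
n = 2 · (4.017)²
n ≈ 32.27
Round up to the next whole number: n = 33 per group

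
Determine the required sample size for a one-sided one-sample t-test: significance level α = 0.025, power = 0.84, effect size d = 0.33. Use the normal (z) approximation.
n = 81

Sample size formula (one-sample t-test, normal approximation):
n = ((z_α + z_β) / d)²

z_α = 1.960 (for α = 0.025, one-sided)
z_β = 0.994 (for power = 0.84)
d = 0.33

n = ((1.960 + 0.994) / 0.33)²
n = (8.952)²
n ≈ 80.14
Round up to the next whole number: n = 81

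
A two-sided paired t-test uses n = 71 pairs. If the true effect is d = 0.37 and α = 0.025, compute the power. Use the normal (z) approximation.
Power ≈ 0.81

Power calculation (paired t-test, normal approximation):
z_β = d · √n - z_{α/2}
z_β = 0.37 · √71 - 2.241
z_β = 0.37 · 8.426 - 2.241
z_β = 0.876

Power = Φ(z_β) = Φ(0.876) ≈ 0.810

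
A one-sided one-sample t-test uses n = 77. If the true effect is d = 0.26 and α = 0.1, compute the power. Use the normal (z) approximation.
Power ≈ 0.84

Power calculation (one-sample t-test, normal approximation):
z_β = d · √n - z_α
z_β = 0.26 · √77 - 1.282
z_β = 0.26 · 8.775 - 1.282
z_β = 1.000

Power = Φ(z_β) = Φ(1.000) ≈ 0.841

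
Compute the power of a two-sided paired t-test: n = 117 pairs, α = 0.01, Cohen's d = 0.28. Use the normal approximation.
Power ≈ 0.67

Power calculation (paired t-test, normal approximation):
z_β = d · √n - z_{α/2}
z_β = 0.28 · √117 - 2.576
z_β = 0.28 · 10.817 - 2.576
z_β = 0.453

Power = Φ(z_β) = Φ(0.453) ≈ 0.675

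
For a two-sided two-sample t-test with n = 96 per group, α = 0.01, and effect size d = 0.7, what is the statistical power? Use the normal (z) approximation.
Power ≈ 0.99

Power calculation (two-sample t-test, normal approximation):
z_β = d · √(n/2) - z_{α/2}
z_β = 0.7 · √(96/2) - 2.576
z_β = 0.7 · 6.928 - 2.576
z_β = 2.274

Power = Φ(z_β) = Φ(2.274) ≈ 0.989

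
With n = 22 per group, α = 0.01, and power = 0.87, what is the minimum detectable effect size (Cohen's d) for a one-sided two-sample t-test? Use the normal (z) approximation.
d ≈ 1.04

Minimum detectable effect (two-sample t-test, normal approximation):
d = (z_α + z_β) / √(n/2)
d = (2.326 + 1.126) / √(22/2)
d = 3.453 / 3.317
d ≈ 1.04

By Cohen's convention (0.2 small / 0.5 medium / 0.8 large): large effect.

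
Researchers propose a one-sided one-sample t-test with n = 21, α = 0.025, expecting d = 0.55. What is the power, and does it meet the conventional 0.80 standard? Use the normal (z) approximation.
Power ≈ 0.71; the study is underpowered (power < 0.80)

Power calculation (one-sample t-test, normal approximation):
z_β = d · √n - z_α
z_β = 0.55 · √21 - 1.960
z_β = 0.55 · 4.583 - 1.960
z_β = 0.560

Power = Φ(z_β) = Φ(0.560) ≈ 0.712

Effect size d = 0.55 is medium by Cohen's convention (0.2/0.5/0.8).

Threshold: power ≥ 0.80 is conventionally adequate.
Power ≈ 0.71 → the study is underpowered (power < 0.80).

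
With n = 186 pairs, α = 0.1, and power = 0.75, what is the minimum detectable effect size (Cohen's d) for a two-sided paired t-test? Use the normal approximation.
d ≈ 0.17

Minimum detectable effect (paired t-test, normal approximation):
d = (z_{α/2} + z_β) / √n
d = (1.645 + 0.674) / √186
d = 2.319 / 13.638
d ≈ 0.17

By Cohen's convention (0.2 small / 0.5 medium / 0.8 large): very small effect.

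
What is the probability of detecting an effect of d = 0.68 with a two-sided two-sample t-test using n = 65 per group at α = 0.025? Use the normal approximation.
Power ≈ 0.95

Power calculation (two-sample t-test, normal approximation):
z_β = d · √(n/2) - z_{α/2}
z_β = 0.68 · √(65/2) - 2.241
z_β = 0.68 · 5.701 - 2.241
z_β = 1.635

Power = Φ(z_β) = Φ(1.635) ≈ 0.949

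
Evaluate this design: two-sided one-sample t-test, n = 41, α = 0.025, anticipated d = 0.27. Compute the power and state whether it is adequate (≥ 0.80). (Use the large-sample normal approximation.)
Power ≈ 0.30; the study is underpowered (power < 0.80)

Power calculation (one-sample t-test, normal approximation):
z_β = d · √n - z_{α/2}
z_β = 0.27 · √41 - 2.241
z_β = 0.27 · 6.403 - 2.241
z_β = -0.513

Power = Φ(z_β) = Φ(-0.513) ≈ 0.304

Effect size d = 0.27 is small by Cohen's convention (0.2/0.5/0.8).

Threshold: power ≥ 0.80 is conventionally adequate.
Power ≈ 0.30 → the study is underpowered (power < 0.80).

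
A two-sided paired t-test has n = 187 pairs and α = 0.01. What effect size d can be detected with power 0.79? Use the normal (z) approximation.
d ≈ 0.25

Minimum detectable effect (paired t-test, normal approximation):
d = (z_{α/2} + z_β) / √n
d = (2.576 + 0.806) / √187
d = 3.382 / 13.675
d ≈ 0.25

By Cohen's convention (0.2 small / 0.5 medium / 0.8 large): small effect.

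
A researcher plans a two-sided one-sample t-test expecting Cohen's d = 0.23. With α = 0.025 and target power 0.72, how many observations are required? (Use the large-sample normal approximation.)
n = 151

Sample size formula (one-sample t-test, normal approximation):
n = ((z_{α/2} + z_β) / d)²

z_{α/2} = 2.241 (for α = 0.025, two-sided)
z_β = 0.583 (for power = 0.72)
d = 0.23

n = ((2.241 + 0.583) / 0.23)²
n = (12.278)²
n ≈ 150.75
Round up to the next whole number: n = 151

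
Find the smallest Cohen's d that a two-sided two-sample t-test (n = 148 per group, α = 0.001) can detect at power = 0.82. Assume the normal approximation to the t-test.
d ≈ 0.49

Minimum detectable effect (two-sample t-test, normal approximation):
d = (z_{α/2} + z_β) / √(n/2)
d = (3.291 + 0.915) / √(148/2)
d = 4.206 / 8.602
d ≈ 0.49

By Cohen's convention (0.2 small / 0.5 medium / 0.8 large): small effect.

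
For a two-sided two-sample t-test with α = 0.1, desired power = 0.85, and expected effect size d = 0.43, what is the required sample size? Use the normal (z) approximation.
n = 78 per group

Sample size formula (two-sample t-test, normal approximation):
n = 2 · ((z_{α/2} + z_β) / d)²

z_{α/2} = 1.645 (for α = 0.1, two-sided)
z_β = 1.036 (for power = 0.85)
d = 0.43

n = 2 · ((1.645 + 1.036) / 0.43)²
n = 2 · (6.235)²
n ≈ 77.75
Round up to the next whole number: n = 78 per group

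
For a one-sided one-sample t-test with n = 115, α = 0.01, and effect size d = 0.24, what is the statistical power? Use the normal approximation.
Power ≈ 0.60

Power calculation (one-sample t-test, normal approximation):
z_β = d · √n - z_α
z_β = 0.24 · √115 - 2.326
z_β = 0.24 · 10.724 - 2.326
z_β = 0.247

Power = Φ(z_β) = Φ(0.247) ≈ 0.598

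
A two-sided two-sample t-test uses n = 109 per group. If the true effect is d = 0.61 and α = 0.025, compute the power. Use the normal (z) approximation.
Power ≈ 0.99

Power calculation (two-sample t-test, normal approximation):
z_β = d · √(n/2) - z_{α/2}
z_β = 0.61 · √(109/2) - 2.241
z_β = 0.61 · 7.382 - 2.241
z_β = 2.262

Power = Φ(z_β) = Φ(2.262) ≈ 0.988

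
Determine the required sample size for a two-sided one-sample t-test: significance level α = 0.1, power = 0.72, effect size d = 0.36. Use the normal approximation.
n = 39

Sample size formula (one-sample t-test, normal approximation):
n = ((z_{α/2} + z_β) / d)²

z_{α/2} = 1.645 (for α = 0.1, two-sided)
z_β = 0.583 (for power = 0.72)
d = 0.36

n = ((1.645 + 0.583) / 0.36)²
n = (6.189)²
n ≈ 38.30
Round up to the next whole number: n = 39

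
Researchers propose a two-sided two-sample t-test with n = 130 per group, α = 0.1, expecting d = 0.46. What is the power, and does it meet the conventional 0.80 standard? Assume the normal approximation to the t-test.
Power ≈ 0.98; the study is adequately powered (power ≥ 0.80)

Power calculation (two-sample t-test, normal approximation):
z_β = d · √(n/2) - z_{α/2}
z_β = 0.46 · √(130/2) - 1.645
z_β = 0.46 · 8.062 - 1.645
z_β = 2.064

Power = Φ(z_β) = Φ(2.064) ≈ 0.980

Effect size d = 0.46 is small by Cohen's convention (0.2/0.5/0.8).

Threshold: power ≥ 0.80 is conventionally adequate.
Power ≈ 0.98 → the study is adequately powered (power ≥ 0.80).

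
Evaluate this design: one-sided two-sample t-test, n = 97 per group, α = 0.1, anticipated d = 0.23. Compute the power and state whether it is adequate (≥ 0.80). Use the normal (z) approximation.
Power ≈ 0.63; the study is underpowered (power < 0.80)

Power calculation (two-sample t-test, normal approximation):
z_β = d · √(n/2) - z_α
z_β = 0.23 · √(97/2) - 1.282
z_β = 0.23 · 6.964 - 1.282
z_β = 0.320

Power = Φ(z_β) = Φ(0.320) ≈ 0.626

Effect size d = 0.23 is small by Cohen's convention (0.2/0.5/0.8).

Threshold: power ≥ 0.80 is conventionally adequate.
Power ≈ 0.63 → the study is underpowered (power < 0.80).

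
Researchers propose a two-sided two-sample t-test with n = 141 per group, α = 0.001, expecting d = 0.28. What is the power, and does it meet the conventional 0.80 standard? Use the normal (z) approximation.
Power ≈ 0.17; the study is underpowered (power < 0.80)

Power calculation (two-sample t-test, normal approximation):
z_β = d · √(n/2) - z_{α/2}
z_β = 0.28 · √(141/2) - 3.291
z_β = 0.28 · 8.396 - 3.291
z_β = -0.940

Power = Φ(z_β) = Φ(-0.940) ≈ 0.174

Effect size d = 0.28 is small by Cohen's convention (0.2/0.5/0.8).

Threshold: power ≥ 0.80 is conventionally adequate.
Power ≈ 0.17 → the study is underpowered (power < 0.80).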